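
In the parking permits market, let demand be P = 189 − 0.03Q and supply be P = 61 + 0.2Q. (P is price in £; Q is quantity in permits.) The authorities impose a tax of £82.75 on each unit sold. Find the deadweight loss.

Competitive equilibrium: 189 − 0.03Q = 61 + 0.2Q → Q* = 556.5217, P* = 172.3043.
With the tax, the buyer price exceeds the seller price by 82.75: (189 − 0.03Q) − (61 + 0.2Q) = 82.75 → Q' = 196.7391.
ΔQ = 556.5217 − 196.7391 = 359.7826; the wedge equals the tax, 82.75.
DWL = ½ × 359.7826 × 82.75 = £14886.01.

£14886.01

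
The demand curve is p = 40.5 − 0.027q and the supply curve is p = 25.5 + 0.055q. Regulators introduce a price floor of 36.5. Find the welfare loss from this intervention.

49.59

Competitive equilibrium: 40.5 − 0.027q = 25.5 + 0.055q → q* = 182.9268, p* = 35.561.
At the floor p = 36.5, quantity demanded = (40.5 − 36.5)/0.027 = 148.1481.
Sellers' marginal cost at q' = 148.1481: 25.5 + 0.055·148.1481 = 33.6481.
Δq = 182.9268 − 148.1481 = 34.7787; wedge = 36.5 − 33.6481 = 2.8519.
The triangle = ½ × 34.7787 × 2.8519 = 49.59.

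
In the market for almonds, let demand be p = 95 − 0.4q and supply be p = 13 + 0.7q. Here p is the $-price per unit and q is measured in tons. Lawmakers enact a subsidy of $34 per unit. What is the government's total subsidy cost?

Competitive equilibrium: 95 − 0.4q = 13 + 0.7q → q* = 74.5455, p* = 65.1818.
The subsidy lowers effective supply by 34: p = 0.7q − 21.
New quantity: 95 − 0.4q = 0.7q − 21 → q' = 105.4545.
Total subsidy cost = 34 × 105.4545 = $3585.45.

$3585.45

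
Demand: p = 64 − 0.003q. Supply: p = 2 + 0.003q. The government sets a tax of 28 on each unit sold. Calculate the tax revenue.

Competitive equilibrium: 64 − 0.003q = 2 + 0.003q → q* = 10333.3333, p* = 33.
With the tax, the buyer price exceeds the seller price by 28: (64 − 0.003q) − (2 + 0.003q) = 28 → q' = 5666.6667.
Tax revenue = 28 × 5666.6667 = 158666.67.

158666.67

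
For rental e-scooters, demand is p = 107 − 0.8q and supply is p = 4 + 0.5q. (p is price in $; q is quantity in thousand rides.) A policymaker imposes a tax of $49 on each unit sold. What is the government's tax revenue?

$2035.38 thousand

Competitive equilibrium: 107 − 0.8q = 4 + 0.5q → q* = 79.23077, p* = 43.61538.
With the tax, the buyer price exceeds the seller price by 49: (107 − 0.8q) − (4 + 0.5q) = 49 → q' = 41.53846.
Tax revenue = 49 × 41.53846 = $2035.38 thousand.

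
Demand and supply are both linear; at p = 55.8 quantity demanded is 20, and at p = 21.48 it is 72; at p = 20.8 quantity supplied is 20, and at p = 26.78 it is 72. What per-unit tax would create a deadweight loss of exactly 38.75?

7.75

Demand slope = (21.48 − 55.8)/(72 − 20) = −0.66, so p = 69 − 0.66q.
Supply slope = (26.78 − 20.8)/(72 − 20) = 0.115, so p = 18.5 + 0.115q.
Competitive equilibrium: 69 − 0.66q = 18.5 + 0.115q → q* = 65.1613, p* = 25.9935.
A tax t gives Δq = t/0.775 and wedge t, so DWL = t²/1.55.
t²/1.55 = 38.75 → t² = 60.0625 → t = 7.75.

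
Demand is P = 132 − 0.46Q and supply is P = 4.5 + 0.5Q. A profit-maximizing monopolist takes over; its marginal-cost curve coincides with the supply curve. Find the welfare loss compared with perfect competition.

Competitive equilibrium: 132 − 0.46Q = 4.5 + 0.5Q → Q* = 132.8125, P* = 70.9063.
Marginal revenue: MR = 132 − 0.92Q. Set MR = MC: 132 − 0.92Q = 4.5 + 0.5Q → Q_m = 89.7887.
Price P_m = 132 − 0.46·89.7887 = 90.6972; MC(Q_m) = 4.5 + 0.5·89.7887 = 49.3944.
Competitive Q* = 132.8125, so ΔQ = 43.0238; wedge = 90.6972 − 49.3944 = 41.3028.
The triangle = ½ × 43.0238 × 41.3028 = 888.50.

888.50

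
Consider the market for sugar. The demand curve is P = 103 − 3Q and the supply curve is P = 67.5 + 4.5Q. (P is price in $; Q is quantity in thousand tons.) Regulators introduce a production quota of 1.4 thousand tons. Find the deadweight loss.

Competitive equilibrium: 103 − 3Q = 67.5 + 4.5Q → Q* = 4.7333, P* = 88.8.
At Q = 1.4: demand price = 103 − 3·1.4 = 98.8; supply price = 67.5 + 4.5·1.4 = 73.8.
ΔQ = 4.7333 − 1.4 = 3.3333; wedge = 98.8 − 73.8 = 25.
DWL = ½ × 3.3333 × 25 = $41.67 thousand.

$41.67 thousand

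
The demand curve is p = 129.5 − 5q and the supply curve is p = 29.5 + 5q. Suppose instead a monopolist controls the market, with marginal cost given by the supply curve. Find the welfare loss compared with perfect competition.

55.56

Competitive equilibrium: 129.5 − 5q = 29.5 + 5q → q* = 10, p* = 79.5.
Marginal revenue: MR = 129.5 − 10q. Set MR = MC: 129.5 − 10q = 29.5 + 5q → q_m = 6.66667.
Price p_m = 129.5 − 5·6.66667 = 96.16665; MC(q_m) = 29.5 + 5·6.66667 = 62.83335.
Competitive q* = 10, so Δq = 3.33333; wedge = 96.16665 − 62.83335 = 33.3333.
DWL = ½ × 3.33333 × 33.3333 = 55.56.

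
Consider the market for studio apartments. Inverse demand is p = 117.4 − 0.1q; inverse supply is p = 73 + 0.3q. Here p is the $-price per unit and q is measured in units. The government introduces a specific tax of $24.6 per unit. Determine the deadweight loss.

$756.45

Competitive equilibrium: 117.4 − 0.1q = 73 + 0.3q → q* = 111, p* = 106.3.
With the tax, the buyer price exceeds the seller price by 24.6: (117.4 − 0.1q) − (73 + 0.3q) = 24.6 → q' = 49.5.
Δq = 111 − 49.5 = 61.5; the wedge equals the tax, 24.6.
Welfare loss = ½ × 61.5 × 24.6 = $756.45.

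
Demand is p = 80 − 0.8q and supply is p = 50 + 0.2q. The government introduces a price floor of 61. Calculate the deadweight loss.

Competitive equilibrium: 80 − 0.8q = 50 + 0.2q → q* = 30, p* = 56.
At the floor p = 61, quantity demanded = (80 − 61)/0.8 = 23.75.
Sellers' marginal cost at q' = 23.75: 50 + 0.2·23.75 = 54.75.
Δq = 30 − 23.75 = 6.25; wedge = 61 − 54.75 = 6.25.
Deadweight loss = ½ × 6.25 × 6.25 = 19.53.

19.53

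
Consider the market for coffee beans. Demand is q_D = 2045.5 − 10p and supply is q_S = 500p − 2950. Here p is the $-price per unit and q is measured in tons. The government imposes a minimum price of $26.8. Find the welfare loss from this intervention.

$1474.75

In inverse form: demand p = 204.55 − 0.1q, supply p = 5.9 + 0.002q.
Competitive equilibrium: 204.55 − 0.1q = 5.9 + 0.002q → q* = 1947.549, p* = 9.7951.
At the floor p = 26.8, quantity demanded = (204.55 − 26.8)/0.1 = 1777.5.
Sellers' marginal cost at q' = 1777.5: 5.9 + 0.002·1777.5 = 9.455.
Δq = 1947.549 − 1777.5 = 170.049; wedge = 26.8 − 9.455 = 17.345.
The triangle = ½ × 170.049 × 17.345 = $1474.75.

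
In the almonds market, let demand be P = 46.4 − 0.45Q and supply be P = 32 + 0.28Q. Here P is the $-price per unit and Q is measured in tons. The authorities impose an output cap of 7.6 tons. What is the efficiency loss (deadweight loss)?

Competitive equilibrium: 46.4 − 0.45Q = 32 + 0.28Q → Q* = 19.726, P* = 37.5233.
At Q = 7.6: demand price = 46.4 − 0.45·7.6 = 42.98; supply price = 32 + 0.28·7.6 = 34.128.
ΔQ = 19.726 − 7.6 = 12.126; wedge = 42.98 − 34.128 = 8.852.
Deadweight loss = ½ × 12.126 × 8.852 = $53.67.

$53.67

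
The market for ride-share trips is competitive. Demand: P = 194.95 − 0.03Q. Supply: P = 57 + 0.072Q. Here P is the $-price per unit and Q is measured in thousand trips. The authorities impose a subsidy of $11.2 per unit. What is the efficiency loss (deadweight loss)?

$614.90 thousand

Competitive equilibrium: 194.95 − 0.03Q = 57 + 0.072Q → Q* = 1352.451, P* = 154.3765.
The subsidy lowers effective supply by 11.2: P = 45.8 + 0.072Q.
New quantity: 194.95 − 0.03Q = 45.8 + 0.072Q → Q' = 1462.2549.
Overproduction ΔQ = 1462.2549 − 1352.451 = 109.8039; wedge = subsidy = 11.2.
The triangle = ½ × 109.8039 × 11.2 = $614.90 thousand.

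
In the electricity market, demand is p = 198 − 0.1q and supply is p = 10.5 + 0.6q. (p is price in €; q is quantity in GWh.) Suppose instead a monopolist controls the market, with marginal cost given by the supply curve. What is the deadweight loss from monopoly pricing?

Competitive equilibrium: 198 − 0.1q = 10.5 + 0.6q → q* = 267.8571, p* = 171.2143.
Marginal revenue: MR = 198 − 0.2q. Set MR = MC: 198 − 0.2q = 10.5 + 0.6q → q_m = 234.375.
Price p_m = 198 − 0.1·234.375 = 174.5625; MC(q_m) = 10.5 + 0.6·234.375 = 151.125.
Competitive q* = 267.8571, so Δq = 33.4821; wedge = 174.5625 − 151.125 = 23.4375.
DWL = ½ × 33.4821 × 23.4375 = €392.37.

€392.37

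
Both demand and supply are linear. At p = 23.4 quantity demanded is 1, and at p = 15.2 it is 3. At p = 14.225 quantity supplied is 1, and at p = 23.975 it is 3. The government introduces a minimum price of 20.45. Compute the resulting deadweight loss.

0.41

Demand slope = (15.2 − 23.4)/(3 − 1) = −4.1, so p = 27.5 − 4.1q.
Supply slope = (23.975 − 14.225)/(3 − 1) = 4.875, so p = 9.35 + 4.875q.
Competitive equilibrium: 27.5 − 4.1q = 9.35 + 4.875q → q* = 2.0223, p* = 19.2086.
At the floor p = 20.45, quantity demanded = (27.5 − 20.45)/4.1 = 1.7195.
Sellers' marginal cost at q' = 1.7195: 9.35 + 4.875·1.7195 = 17.7326.
Δq = 2.0223 − 1.7195 = 0.3028; wedge = 20.45 − 17.7326 = 2.7174.
Welfare loss = ½ × 0.3028 × 2.7174 = 0.41.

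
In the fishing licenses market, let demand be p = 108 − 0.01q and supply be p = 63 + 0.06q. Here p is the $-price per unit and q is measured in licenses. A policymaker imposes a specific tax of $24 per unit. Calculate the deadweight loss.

Competitive equilibrium: 108 − 0.01q = 63 + 0.06q → q* = 642.8571, p* = 101.5714.
With the tax, the buyer price exceeds the seller price by 24: (108 − 0.01q) − (63 + 0.06q) = 24 → q' = 300.
Δq = 642.8571 − 300 = 342.8571; the wedge equals the tax, 24.
The triangle = ½ × 342.8571 × 24 = $4114.29.

$4114.29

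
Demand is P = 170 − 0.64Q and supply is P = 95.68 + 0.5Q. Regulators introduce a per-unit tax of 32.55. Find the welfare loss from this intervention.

464.69

Competitive equilibrium: 170 − 0.64Q = 95.68 + 0.5Q → Q* = 65.193, P* = 128.2765.
With the tax, the buyer price exceeds the seller price by 32.55: (170 − 0.64Q) − (95.68 + 0.5Q) = 32.55 → Q' = 36.6404.
ΔQ = 65.193 − 36.6404 = 28.5526; the wedge equals the tax, 32.55.
Deadweight loss = ½ × 28.5526 × 32.55 = 464.69.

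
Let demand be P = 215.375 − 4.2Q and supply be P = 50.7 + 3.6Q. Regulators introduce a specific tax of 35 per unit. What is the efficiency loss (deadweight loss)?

78.53

Competitive equilibrium: 215.375 − 4.2Q = 50.7 + 3.6Q → Q* = 21.1122, P* = 126.7038.
With the tax, the buyer price exceeds the seller price by 35: (215.375 − 4.2Q) − (50.7 + 3.6Q) = 35 → Q' = 16.625.
ΔQ = 21.1122 − 16.625 = 4.4872; the wedge equals the tax, 35.
DWL = ½ × 4.4872 × 35 = 78.53.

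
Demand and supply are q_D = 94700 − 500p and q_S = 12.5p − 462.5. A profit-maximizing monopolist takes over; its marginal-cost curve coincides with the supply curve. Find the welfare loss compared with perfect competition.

80.28

In inverse form: demand p = 189.4 − 0.002q, supply p = 37 + 0.08q.
Competitive equilibrium: 189.4 − 0.002q = 37 + 0.08q → q* = 1858.5366, p* = 185.6829.
Marginal revenue: MR = 189.4 − 0.004q. Set MR = MC: 189.4 − 0.004q = 37 + 0.08q → q_m = 1814.2857.
Price p_m = 189.4 − 0.002·1814.2857 = 185.7714; MC(q_m) = 37 + 0.08·1814.2857 = 182.1429.
Competitive q* = 1858.5366, so Δq = 44.2509; wedge = 185.7714 − 182.1429 = 3.6285.
Deadweight loss = ½ × 44.2509 × 3.6285 = 80.28.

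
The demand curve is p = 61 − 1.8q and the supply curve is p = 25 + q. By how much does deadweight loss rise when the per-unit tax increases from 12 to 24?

Competitive equilibrium: 61 − 1.8q = 25 + q → q* = 12.8571, p* = 37.8571.
For a per-unit tax t: Δq = t/2.8, so DWL = ½·t·(t/2.8) = t²/5.6.
At t = 12: DWL = 25.714. At t = 24: DWL = 102.857.
Increase = 102.857 − 25.714 = 77.14.

77.14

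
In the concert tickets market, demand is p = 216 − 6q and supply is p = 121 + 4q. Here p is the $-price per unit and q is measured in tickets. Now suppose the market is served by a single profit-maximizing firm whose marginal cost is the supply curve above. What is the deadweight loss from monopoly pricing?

$63.46

Competitive equilibrium: 216 − 6q = 121 + 4q → q* = 9.5, p* = 159.
Marginal revenue: MR = 216 − 12q. Set MR = MC: 216 − 12q = 121 + 4q → q_m = 5.9375.
Price p_m = 216 − 6·5.9375 = 180.375; MC(q_m) = 121 + 4·5.9375 = 144.75.
Competitive q* = 9.5, so Δq = 3.5625; wedge = 180.375 − 144.75 = 35.625.
The triangle = ½ × 3.5625 × 35.625 = $63.46.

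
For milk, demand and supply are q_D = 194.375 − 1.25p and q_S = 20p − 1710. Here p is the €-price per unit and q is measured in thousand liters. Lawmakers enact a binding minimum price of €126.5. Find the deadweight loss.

€903.33 thousand

In inverse form: demand p = 155.5 − 0.8q, supply p = 85.5 + 0.05q.
Competitive equilibrium: 155.5 − 0.8q = 85.5 + 0.05q → q* = 82.3529, p* = 89.6176.
At the floor p = 126.5, quantity demanded = (155.5 − 126.5)/0.8 = 36.25.
Sellers' marginal cost at q' = 36.25: 85.5 + 0.05·36.25 = 87.3125.
Δq = 82.3529 − 36.25 = 46.1029; wedge = 126.5 − 87.3125 = 39.1875.
Welfare loss = ½ × 46.1029 × 39.1875 = €903.33 thousand.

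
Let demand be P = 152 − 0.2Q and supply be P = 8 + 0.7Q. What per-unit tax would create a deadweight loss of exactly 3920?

Competitive equilibrium: 152 − 0.2Q = 8 + 0.7Q → Q* = 160, P* = 120.
A tax t gives ΔQ = t/0.9 and wedge t, so DWL = t²/1.8.
t²/1.8 = 3920 → t² = 7056 → t = 84.

84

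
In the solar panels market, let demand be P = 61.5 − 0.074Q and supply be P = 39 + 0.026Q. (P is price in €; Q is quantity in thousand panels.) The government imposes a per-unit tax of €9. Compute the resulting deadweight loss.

Competitive equilibrium: 61.5 − 0.074Q = 39 + 0.026Q → Q* = 225, P* = 44.85.
With the tax, the buyer price exceeds the seller price by 9: (61.5 − 0.074Q) − (39 + 0.026Q) = 9 → Q' = 135.
ΔQ = 225 − 135 = 90; the wedge equals the tax, 9.
DWL = ½ × 90 × 9 = €405 thousand.

€405 thousand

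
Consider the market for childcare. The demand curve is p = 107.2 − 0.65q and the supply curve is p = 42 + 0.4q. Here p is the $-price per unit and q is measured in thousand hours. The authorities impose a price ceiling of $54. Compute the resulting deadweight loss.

$540.80 thousand

Competitive equilibrium: 107.2 − 0.65q = 42 + 0.4q → q* = 62.0952, p* = 66.8381.
At the ceiling p = 54, quantity supplied = (54 − 42)/0.4 = 30.
Willingness to pay at q' = 30: 107.2 − 0.65·30 = 87.7.
Δq = 62.0952 − 30 = 32.0952; wedge = 87.7 − 54 = 33.7.
Welfare loss = ½ × 32.0952 × 33.7 = $540.80 thousand.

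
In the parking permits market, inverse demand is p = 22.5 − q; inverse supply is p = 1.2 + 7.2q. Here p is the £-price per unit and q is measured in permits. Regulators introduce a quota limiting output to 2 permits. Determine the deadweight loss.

£1.46

Competitive equilibrium: 22.5 − q = 1.2 + 7.2q → q* = 2.5976, p* = 19.9024.
At q = 2: demand price = 22.5 − 1·2 = 20.5; supply price = 1.2 + 7.2·2 = 15.6.
Δq = 2.5976 − 2 = 0.5976; wedge = 20.5 − 15.6 = 4.9.
The triangle = ½ × 0.5976 × 4.9 = £1.46.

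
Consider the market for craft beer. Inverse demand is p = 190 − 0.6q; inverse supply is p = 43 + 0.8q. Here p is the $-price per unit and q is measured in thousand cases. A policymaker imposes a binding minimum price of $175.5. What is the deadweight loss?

Competitive equilibrium: 190 − 0.6q = 43 + 0.8q → q* = 105, p* = 127.
At the floor p = 175.5, quantity demanded = (190 − 175.5)/0.6 = 24.16667.
Sellers' marginal cost at q' = 24.16667: 43 + 0.8·24.16667 = 62.33334.
Δq = 105 − 24.16667 = 80.83333; wedge = 175.5 − 62.33334 = 113.16666.
The triangle = ½ × 80.83333 × 113.16666 = $4573.82 thousand.

$4573.82 thousand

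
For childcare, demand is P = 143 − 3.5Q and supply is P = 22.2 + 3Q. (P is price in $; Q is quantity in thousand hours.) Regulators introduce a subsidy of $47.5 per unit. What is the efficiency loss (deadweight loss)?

$173.56 thousand

Competitive equilibrium: 143 − 3.5Q = 22.2 + 3Q → Q* = 18.5846, P* = 77.9538.
The subsidy lowers effective supply by 47.5: P = 3Q − 25.3.
New quantity: 143 − 3.5Q = 3Q − 25.3 → Q' = 25.8923.
Overproduction ΔQ = 25.8923 − 18.5846 = 7.3077; wedge = subsidy = 47.5.
DWL = ½ × 7.3077 × 47.5 = $173.56 thousand.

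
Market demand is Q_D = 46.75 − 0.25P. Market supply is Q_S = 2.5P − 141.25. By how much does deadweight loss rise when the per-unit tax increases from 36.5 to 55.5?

198.64

In inverse form: demand P = 187 − 4Q, supply P = 56.5 + 0.4Q.
Competitive equilibrium: 187 − 4Q = 56.5 + 0.4Q → Q* = 29.6591, P* = 68.3636.
For a per-unit tax t: ΔQ = t/4.4, so DWL = ½·t·(t/4.4) = t²/8.8.
At t = 36.5: DWL = 151.392. At t = 55.5: DWL = 350.028.
Increase = 350.028 − 151.392 = 198.64.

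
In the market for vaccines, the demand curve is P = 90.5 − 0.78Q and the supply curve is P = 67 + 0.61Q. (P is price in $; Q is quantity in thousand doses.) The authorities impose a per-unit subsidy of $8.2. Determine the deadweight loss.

Competitive equilibrium: 90.5 − 0.78Q = 67 + 0.61Q → Q* = 16.9065, P* = 77.3129.
The subsidy lowers effective supply by 8.2: P = 58.8 + 0.61Q.
New quantity: 90.5 − 0.78Q = 58.8 + 0.61Q → Q' = 22.8058.
Overproduction ΔQ = 22.8058 − 16.9065 = 5.8993; wedge = subsidy = 8.2.
The triangle = ½ × 5.8993 × 8.2 = $24.19 thousand.

$24.19 thousand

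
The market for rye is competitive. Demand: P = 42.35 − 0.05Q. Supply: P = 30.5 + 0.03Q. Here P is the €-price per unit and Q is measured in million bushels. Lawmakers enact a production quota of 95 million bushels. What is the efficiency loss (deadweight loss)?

€112.89 million

Competitive equilibrium: 42.35 − 0.05Q = 30.5 + 0.03Q → Q* = 148.125, P* = 34.9438.
At Q = 95: demand price = 42.35 − 0.05·95 = 37.6; supply price = 30.5 + 0.03·95 = 33.35.
ΔQ = 148.125 − 95 = 53.125; wedge = 37.6 − 33.35 = 4.25.
Deadweight loss = ½ × 53.125 × 4.25 = €112.89 million.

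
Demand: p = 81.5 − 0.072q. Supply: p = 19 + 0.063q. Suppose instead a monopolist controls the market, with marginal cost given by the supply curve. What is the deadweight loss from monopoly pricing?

Competitive equilibrium: 81.5 − 0.072q = 19 + 0.063q → q* = 462.96296, p* = 48.16667.
Marginal revenue: MR = 81.5 − 0.144q. Set MR = MC: 81.5 − 0.144q = 19 + 0.063q → q_m = 301.93237.
Price p_m = 81.5 − 0.072·301.93237 = 59.76087; MC(q_m) = 19 + 0.063·301.93237 = 38.02174.
Competitive q* = 462.96296, so Δq = 161.03059; wedge = 59.76087 − 38.02174 = 21.73913.
The triangle = ½ × 161.03059 × 21.73913 = 1750.33.

1750.33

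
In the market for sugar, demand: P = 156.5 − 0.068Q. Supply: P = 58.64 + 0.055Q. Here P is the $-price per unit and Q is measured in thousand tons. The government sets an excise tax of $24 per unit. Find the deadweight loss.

Competitive equilibrium: 156.5 − 0.068Q = 58.64 + 0.055Q → Q* = 795.6098, P* = 102.3985.
With the tax, the buyer price exceeds the seller price by 24: (156.5 − 0.068Q) − (58.64 + 0.055Q) = 24 → Q' = 600.4878.
ΔQ = 795.6098 − 600.4878 = 195.122; the wedge equals the tax, 24.
DWL = ½ × 195.122 × 24 = $2341.46 thousand.

$2341.46 thousand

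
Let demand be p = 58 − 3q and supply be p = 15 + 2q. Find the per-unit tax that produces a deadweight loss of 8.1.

Competitive equilibrium: 58 − 3q = 15 + 2q → q* = 8.6, p* = 32.2.
A tax t gives Δq = t/5 and wedge t, so DWL = t²/10.
t²/10 = 8.1 → t² = 81 → t = 9.

9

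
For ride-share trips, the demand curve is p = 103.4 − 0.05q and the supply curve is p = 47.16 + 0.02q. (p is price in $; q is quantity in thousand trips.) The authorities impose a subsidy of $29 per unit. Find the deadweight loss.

$6007.14 thousand

Competitive equilibrium: 103.4 − 0.05q = 47.16 + 0.02q → q* = 803.4286, p* = 63.2286.
The subsidy lowers effective supply by 29: p = 18.16 + 0.02q.
New quantity: 103.4 − 0.05q = 18.16 + 0.02q → q' = 1217.7143.
Overproduction Δq = 1217.7143 − 803.4286 = 414.2857; wedge = subsidy = 29.
Welfare loss = ½ × 414.2857 × 29 = $6007.14 thousand.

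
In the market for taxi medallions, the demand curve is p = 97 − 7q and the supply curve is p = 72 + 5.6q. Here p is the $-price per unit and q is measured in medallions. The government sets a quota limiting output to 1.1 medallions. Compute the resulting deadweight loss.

$4.92

Competitive equilibrium: 97 − 7q = 72 + 5.6q → q* = 1.9841, p* = 83.1111.
At q = 1.1: demand price = 97 − 7·1.1 = 89.3; supply price = 72 + 5.6·1.1 = 78.16.
Δq = 1.9841 − 1.1 = 0.8841; wedge = 89.3 − 78.16 = 11.14.
Deadweight loss = ½ × 0.8841 × 11.14 = $4.92.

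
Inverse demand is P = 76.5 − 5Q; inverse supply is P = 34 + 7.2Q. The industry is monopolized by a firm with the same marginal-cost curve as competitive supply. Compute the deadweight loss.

Competitive equilibrium: 76.5 − 5Q = 34 + 7.2Q → Q* = 3.4836, P* = 59.082.
Marginal revenue: MR = 76.5 − 10Q. Set MR = MC: 76.5 − 10Q = 34 + 7.2Q → Q_m = 2.4709.
Price P_m = 76.5 − 5·2.4709 = 64.1455; MC(Q_m) = 34 + 7.2·2.4709 = 51.7905.
Competitive Q* = 3.4836, so ΔQ = 1.0127; wedge = 64.1455 − 51.7905 = 12.355.
The triangle = ½ × 1.0127 × 12.355 = 6.26.

6.26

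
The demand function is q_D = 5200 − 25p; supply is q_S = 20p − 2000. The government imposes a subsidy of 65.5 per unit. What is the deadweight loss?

In inverse form: demand p = 208 − 0.04q, supply p = 100 + 0.05q.
Competitive equilibrium: 208 − 0.04q = 100 + 0.05q → q* = 1200, p* = 160.
The subsidy lowers effective supply by 65.5: p = 34.5 + 0.05q.
New quantity: 208 − 0.04q = 34.5 + 0.05q → q' = 1927.7778.
Overproduction Δq = 1927.7778 − 1200 = 727.7778; wedge = subsidy = 65.5.
The triangle = ½ × 727.7778 × 65.5 = 23834.72.

23834.72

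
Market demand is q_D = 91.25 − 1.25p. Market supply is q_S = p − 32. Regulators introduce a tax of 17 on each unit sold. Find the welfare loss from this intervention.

80.28

In inverse form: demand p = 73 − 0.8q, supply p = 32 + q.
Competitive equilibrium: 73 − 0.8q = 32 + q → q* = 22.7778, p* = 54.7778.
With the tax, the buyer price exceeds the seller price by 17: (73 − 0.8q) − (32 + q) = 17 → q' = 13.3333.
Δq = 22.7778 − 13.3333 = 9.4445; the wedge equals the tax, 17.
Welfare loss = ½ × 9.4445 × 17 = 80.28.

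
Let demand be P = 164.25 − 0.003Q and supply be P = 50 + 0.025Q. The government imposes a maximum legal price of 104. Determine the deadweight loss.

51628.80

Competitive equilibrium: 164.25 − 0.003Q = 50 + 0.025Q → Q* = 4080.3571, P* = 152.0089.
At the ceiling P = 104, quantity supplied = (104 − 50)/0.025 = 2160.
Willingness to pay at Q' = 2160: 164.25 − 0.003·2160 = 157.77.
ΔQ = 4080.3571 − 2160 = 1920.3571; wedge = 157.77 − 104 = 53.77.
Deadweight loss = ½ × 1920.3571 × 53.77 = 51628.80.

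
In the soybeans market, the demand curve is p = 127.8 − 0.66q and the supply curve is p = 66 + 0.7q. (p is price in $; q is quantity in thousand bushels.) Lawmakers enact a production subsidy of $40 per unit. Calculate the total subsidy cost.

$2994.12 thousand

Competitive equilibrium: 127.8 − 0.66q = 66 + 0.7q → q* = 45.4412, p* = 97.8088.
The subsidy lowers effective supply by 40: p = 26 + 0.7q.
New quantity: 127.8 − 0.66q = 26 + 0.7q → q' = 74.8529.
Total subsidy cost = 40 × 74.8529 = $2994.12 thousand.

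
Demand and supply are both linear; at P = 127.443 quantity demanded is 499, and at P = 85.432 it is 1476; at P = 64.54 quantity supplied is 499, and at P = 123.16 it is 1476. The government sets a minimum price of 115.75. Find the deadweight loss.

5910.70

Demand slope = (85.432 − 127.443)/(1476 − 499) = −0.043, so P = 148.9 − 0.043Q.
Supply slope = (123.16 − 64.54)/(1476 − 499) = 0.06, so P = 34.6 + 0.06Q.
Competitive equilibrium: 148.9 − 0.043Q = 34.6 + 0.06Q → Q* = 1109.7087, P* = 101.1825.
At the floor P = 115.75, quantity demanded = (148.9 − 115.75)/0.043 = 770.9302.
Sellers' marginal cost at Q' = 770.9302: 34.6 + 0.06·770.9302 = 80.8558.
ΔQ = 1109.7087 − 770.9302 = 338.7785; wedge = 115.75 − 80.8558 = 34.8942.
DWL = ½ × 338.7785 × 34.8942 = 5910.70.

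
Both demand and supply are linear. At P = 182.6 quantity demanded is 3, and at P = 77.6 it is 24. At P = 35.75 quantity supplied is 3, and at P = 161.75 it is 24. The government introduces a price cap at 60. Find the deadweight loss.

Demand slope = (77.6 − 182.6)/(24 − 3) = −5, so P = 197.6 − 5Q.
Supply slope = (161.75 − 35.75)/(24 − 3) = 6, so P = 17.75 + 6Q.
Competitive equilibrium: 197.6 − 5Q = 17.75 + 6Q → Q* = 16.35, P* = 115.85.
At the ceiling P = 60, quantity supplied = (60 − 17.75)/6 = 7.0417.
Willingness to pay at Q' = 7.0417: 197.6 − 5·7.0417 = 162.3915.
ΔQ = 16.35 − 7.0417 = 9.3083; wedge = 162.3915 − 60 = 102.3915.
Welfare loss = ½ × 9.3083 × 102.3915 = 476.55.

476.55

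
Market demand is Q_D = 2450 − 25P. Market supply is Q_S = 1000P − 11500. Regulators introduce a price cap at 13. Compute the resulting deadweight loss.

7621.95

In inverse form: demand P = 98 − 0.04Q, supply P = 11.5 + 0.001Q.
Competitive equilibrium: 98 − 0.04Q = 11.5 + 0.001Q → Q* = 2109.7561, P* = 13.6098.
At the ceiling P = 13, quantity supplied = (13 − 11.5)/0.001 = 1500.
Willingness to pay at Q' = 1500: 98 − 0.04·1500 = 38.
ΔQ = 2109.7561 − 1500 = 609.7561; wedge = 38 − 13 = 25.
DWL = ½ × 609.7561 × 25 = 7621.95.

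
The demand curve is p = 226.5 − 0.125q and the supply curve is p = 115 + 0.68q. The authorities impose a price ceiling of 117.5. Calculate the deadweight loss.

Competitive equilibrium: 226.5 − 0.125q = 115 + 0.68q → q* = 138.50932, p* = 209.18634.
At the ceiling p = 117.5, quantity supplied = (117.5 − 115)/0.68 = 3.67647.
Willingness to pay at q' = 3.67647: 226.5 − 0.125·3.67647 = 226.04044.
Δq = 138.50932 − 3.67647 = 134.83285; wedge = 226.04044 − 117.5 = 108.54044.
Deadweight loss = ½ × 134.83285 × 108.54044 = 7317.41.

7317.41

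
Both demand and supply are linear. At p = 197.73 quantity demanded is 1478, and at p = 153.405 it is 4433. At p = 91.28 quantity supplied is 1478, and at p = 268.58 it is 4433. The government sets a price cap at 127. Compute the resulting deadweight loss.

Demand slope = (153.405 − 197.73)/(4433 − 1478) = −0.015, so p = 219.9 − 0.015q.
Supply slope = (268.58 − 91.28)/(4433 − 1478) = 0.06, so p = 2.6 + 0.06q.
Competitive equilibrium: 219.9 − 0.015q = 2.6 + 0.06q → q* = 2897.3333, p* = 176.44.
At the ceiling p = 127, quantity supplied = (127 − 2.6)/0.06 = 2073.3333.
Willingness to pay at q' = 2073.3333: 219.9 − 0.015·2073.3333 = 188.8.
Δq = 2897.3333 − 2073.3333 = 824; wedge = 188.8 − 127 = 61.8.
The triangle = ½ × 824 × 61.8 = 25461.60.

25461.60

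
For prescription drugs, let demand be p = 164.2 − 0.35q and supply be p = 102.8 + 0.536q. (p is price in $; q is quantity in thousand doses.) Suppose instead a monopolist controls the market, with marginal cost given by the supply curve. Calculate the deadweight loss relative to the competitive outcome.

$170.60 thousand

Competitive equilibrium: 164.2 − 0.35q = 102.8 + 0.536q → q* = 69.3002, p* = 139.9449.
Marginal revenue: MR = 164.2 − 0.7q. Set MR = MC: 164.2 − 0.7q = 102.8 + 0.536q → q_m = 49.6764.
Price p_m = 164.2 − 0.35·49.6764 = 146.8133; MC(q_m) = 102.8 + 0.536·49.6764 = 129.4266.
Competitive q* = 69.3002, so Δq = 19.6238; wedge = 146.8133 − 129.4266 = 17.3867.
Welfare loss = ½ × 19.6238 × 17.3867 = $170.60 thousand.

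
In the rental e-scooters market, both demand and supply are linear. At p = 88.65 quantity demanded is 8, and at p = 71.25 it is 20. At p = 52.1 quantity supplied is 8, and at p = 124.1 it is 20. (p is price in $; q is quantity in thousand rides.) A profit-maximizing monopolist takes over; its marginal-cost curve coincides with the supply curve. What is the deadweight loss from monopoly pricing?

Demand slope = (71.25 − 88.65)/(20 − 8) = −1.45, so p = 100.25 − 1.45q.
Supply slope = (124.1 − 52.1)/(20 − 8) = 6, so p = 4.1 + 6q.
Competitive equilibrium: 100.25 − 1.45q = 4.1 + 6q → q* = 12.906, p* = 81.5362.
Marginal revenue: MR = 100.25 − 2.9q. Set MR = MC: 100.25 − 2.9q = 4.1 + 6q → q_m = 10.8034.
Price p_m = 100.25 − 1.45·10.8034 = 84.5851; MC(q_m) = 4.1 + 6·10.8034 = 68.9204.
Competitive q* = 12.906, so Δq = 2.1026; wedge = 84.5851 − 68.9204 = 15.6647.
The triangle = ½ × 2.1026 × 15.6647 = $16.47 thousand.

$16.47 thousand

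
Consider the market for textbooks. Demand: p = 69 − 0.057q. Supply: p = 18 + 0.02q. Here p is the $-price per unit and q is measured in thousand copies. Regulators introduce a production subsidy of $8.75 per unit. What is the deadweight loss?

Competitive equilibrium: 69 − 0.057q = 18 + 0.02q → q* = 662.3377, p* = 31.2468.
The subsidy lowers effective supply by 8.75: p = 9.25 + 0.02q.
New quantity: 69 − 0.057q = 9.25 + 0.02q → q' = 775.974.
Overproduction Δq = 775.974 − 662.3377 = 113.6363; wedge = subsidy = 8.75.
Deadweight loss = ½ × 113.6363 × 8.75 = $497.16 thousand.

$497.16 thousand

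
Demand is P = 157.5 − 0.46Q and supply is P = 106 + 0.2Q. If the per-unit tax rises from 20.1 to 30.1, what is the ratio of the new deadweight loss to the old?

2.243

Competitive equilibrium: 157.5 − 0.46Q = 106 + 0.2Q → Q* = 78.0303, P* = 121.6061.
For a per-unit tax t: ΔQ = t/0.66, so DWL = ½·t·(t/0.66) = t²/1.32.
At t = 20.1: DWL = 306.068. At t = 30.1: DWL = 686.371.
Ratio = (30.1/20.1)² = 2.243.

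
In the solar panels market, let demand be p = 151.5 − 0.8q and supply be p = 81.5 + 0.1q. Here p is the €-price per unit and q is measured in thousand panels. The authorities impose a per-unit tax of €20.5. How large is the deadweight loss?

Competitive equilibrium: 151.5 − 0.8q = 81.5 + 0.1q → q* = 77.7778, p* = 89.2778.
With the tax, the buyer price exceeds the seller price by 20.5: (151.5 − 0.8q) − (81.5 + 0.1q) = 20.5 → q' = 55.
Δq = 77.7778 − 55 = 22.7778; the wedge equals the tax, 20.5.
Welfare loss = ½ × 22.7778 × 20.5 = €233.47 thousand.

€233.47 thousand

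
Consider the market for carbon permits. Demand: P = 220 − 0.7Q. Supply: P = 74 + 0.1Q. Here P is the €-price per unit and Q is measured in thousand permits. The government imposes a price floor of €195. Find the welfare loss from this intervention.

€8618.42 thousand

Competitive equilibrium: 220 − 0.7Q = 74 + 0.1Q → Q* = 182.5, P* = 92.25.
At the floor P = 195, quantity demanded = (220 − 195)/0.7 = 35.7143.
Sellers' marginal cost at Q' = 35.7143: 74 + 0.1·35.7143 = 77.5714.
ΔQ = 182.5 − 35.7143 = 146.7857; wedge = 195 − 77.5714 = 117.4286.
Welfare loss = ½ × 146.7857 × 117.4286 = €8618.42 thousand.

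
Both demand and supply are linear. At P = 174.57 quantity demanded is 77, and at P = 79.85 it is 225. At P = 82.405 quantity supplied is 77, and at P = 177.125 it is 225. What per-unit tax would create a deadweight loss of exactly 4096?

102.4

Demand slope = (79.85 − 174.57)/(225 − 77) = −0.64, so P = 223.85 − 0.64Q.
Supply slope = (177.125 − 82.405)/(225 − 77) = 0.64, so P = 33.125 + 0.64Q.
Competitive equilibrium: 223.85 − 0.64Q = 33.125 + 0.64Q → Q* = 149.0039, P* = 128.4875.
A tax t gives ΔQ = t/1.28 and wedge t, so DWL = t²/2.56.
t²/2.56 = 4096 → t² = 10485.76 → t = 102.4.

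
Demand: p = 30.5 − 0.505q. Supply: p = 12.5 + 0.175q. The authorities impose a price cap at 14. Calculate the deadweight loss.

108.93

Competitive equilibrium: 30.5 − 0.505q = 12.5 + 0.175q → q* = 26.4706, p* = 17.1324.
At the ceiling p = 14, quantity supplied = (14 − 12.5)/0.175 = 8.5714.
Willingness to pay at q' = 8.5714: 30.5 − 0.505·8.5714 = 26.1714.
Δq = 26.4706 − 8.5714 = 17.8992; wedge = 26.1714 − 14 = 12.1714.
Welfare loss = ½ × 17.8992 × 12.1714 = 108.93.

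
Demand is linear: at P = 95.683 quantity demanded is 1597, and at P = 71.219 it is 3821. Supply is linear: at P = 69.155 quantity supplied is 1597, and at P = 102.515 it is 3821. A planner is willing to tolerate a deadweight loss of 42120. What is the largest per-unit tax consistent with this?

46.8

Demand slope = (71.219 − 95.683)/(3821 − 1597) = −0.011, so P = 113.25 − 0.011Q.
Supply slope = (102.515 − 69.155)/(3821 − 1597) = 0.015, so P = 45.2 + 0.015Q.
Competitive equilibrium: 113.25 − 0.011Q = 45.2 + 0.015Q → Q* = 2617.3077, P* = 84.4596.
A tax t gives ΔQ = t/0.026 and wedge t, so DWL = t²/0.052.
t²/0.052 = 42120 → t² = 2190.24 → t = 46.8.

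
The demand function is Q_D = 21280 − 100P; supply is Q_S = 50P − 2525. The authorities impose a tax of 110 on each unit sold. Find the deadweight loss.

201666.67

In inverse form: demand P = 212.8 − 0.01Q, supply P = 50.5 + 0.02Q.
Competitive equilibrium: 212.8 − 0.01Q = 50.5 + 0.02Q → Q* = 5410, P* = 158.7.
With the tax, the buyer price exceeds the seller price by 110: (212.8 − 0.01Q) − (50.5 + 0.02Q) = 110 → Q' = 1743.3333.
ΔQ = 5410 − 1743.3333 = 3666.6667; the wedge equals the tax, 110.
Deadweight loss = ½ × 3666.6667 × 110 = 201666.67.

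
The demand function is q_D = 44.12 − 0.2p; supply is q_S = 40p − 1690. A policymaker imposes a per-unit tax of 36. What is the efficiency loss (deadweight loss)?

In inverse form: demand p = 220.6 − 5q, supply p = 42.25 + 0.025q.
Competitive equilibrium: 220.6 − 5q = 42.25 + 0.025q → q* = 35.49254, p* = 43.13731.
With the tax, the buyer price exceeds the seller price by 36: (220.6 − 5q) − (42.25 + 0.025q) = 36 → q' = 28.32836.
Δq = 35.49254 − 28.32836 = 7.16418; the wedge equals the tax, 36.
Deadweight loss = ½ × 7.16418 × 36 = 128.96.

128.96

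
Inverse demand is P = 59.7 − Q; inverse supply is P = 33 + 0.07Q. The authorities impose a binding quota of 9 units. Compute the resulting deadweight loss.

Competitive equilibrium: 59.7 − Q = 33 + 0.07Q → Q* = 24.9533, P* = 34.7467.
At Q = 9: demand price = 59.7 − 1·9 = 50.7; supply price = 33 + 0.07·9 = 33.63.
ΔQ = 24.9533 − 9 = 15.9533; wedge = 50.7 − 33.63 = 17.07.
Welfare loss = ½ × 15.9533 × 17.07 = 136.16.

136.16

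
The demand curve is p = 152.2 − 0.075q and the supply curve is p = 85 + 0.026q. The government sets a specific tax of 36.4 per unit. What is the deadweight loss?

6559.21

Competitive equilibrium: 152.2 − 0.075q = 85 + 0.026q → q* = 665.3465, p* = 102.299.
With the tax, the buyer price exceeds the seller price by 36.4: (152.2 − 0.075q) − (85 + 0.026q) = 36.4 → q' = 304.9505.
Δq = 665.3465 − 304.9505 = 360.396; the wedge equals the tax, 36.4.
DWL = ½ × 360.396 × 36.4 = 6559.21.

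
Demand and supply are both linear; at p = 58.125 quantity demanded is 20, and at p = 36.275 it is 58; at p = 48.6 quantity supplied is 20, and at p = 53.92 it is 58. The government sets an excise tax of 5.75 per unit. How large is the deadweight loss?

Demand slope = (36.275 − 58.125)/(58 − 20) = −0.575, so p = 69.625 − 0.575q.
Supply slope = (53.92 − 48.6)/(58 − 20) = 0.14, so p = 45.8 + 0.14q.
Competitive equilibrium: 69.625 − 0.575q = 45.8 + 0.14q → q* = 33.3217, p* = 50.465.
With the tax, the buyer price exceeds the seller price by 5.75: (69.625 − 0.575q) − (45.8 + 0.14q) = 5.75 → q' = 25.2797.
Δq = 33.3217 − 25.2797 = 8.042; the wedge equals the tax, 5.75.
Welfare loss = ½ × 8.042 × 5.75 = 23.12.

23.12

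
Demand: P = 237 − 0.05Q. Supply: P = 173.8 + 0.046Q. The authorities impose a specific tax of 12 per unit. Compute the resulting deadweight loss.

750

Competitive equilibrium: 237 − 0.05Q = 173.8 + 0.046Q → Q* = 658.3333, P* = 204.0833.
With the tax, the buyer price exceeds the seller price by 12: (237 − 0.05Q) − (173.8 + 0.046Q) = 12 → Q' = 533.3333.
ΔQ = 658.3333 − 533.3333 = 125; the wedge equals the tax, 12.
Welfare loss = ½ × 125 × 12 = 750.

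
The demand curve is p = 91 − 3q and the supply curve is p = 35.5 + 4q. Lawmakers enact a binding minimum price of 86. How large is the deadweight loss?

Competitive equilibrium: 91 − 3q = 35.5 + 4q → q* = 7.9286, p* = 67.2143.
At the floor p = 86, quantity demanded = (91 − 86)/3 = 1.6667.
Sellers' marginal cost at q' = 1.6667: 35.5 + 4·1.6667 = 42.1668.
Δq = 7.9286 − 1.6667 = 6.2619; wedge = 86 − 42.1668 = 43.8332.
DWL = ½ × 6.2619 × 43.8332 = 137.24.

137.24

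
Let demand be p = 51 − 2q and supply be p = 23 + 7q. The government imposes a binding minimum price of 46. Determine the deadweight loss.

Competitive equilibrium: 51 − 2q = 23 + 7q → q* = 3.1111, p* = 44.7778.
At the floor p = 46, quantity demanded = (51 − 46)/2 = 2.5.
Sellers' marginal cost at q' = 2.5: 23 + 7·2.5 = 40.5.
Δq = 3.1111 − 2.5 = 0.6111; wedge = 46 − 40.5 = 5.5.
The triangle = ½ × 0.6111 × 5.5 = 1.68.

1.68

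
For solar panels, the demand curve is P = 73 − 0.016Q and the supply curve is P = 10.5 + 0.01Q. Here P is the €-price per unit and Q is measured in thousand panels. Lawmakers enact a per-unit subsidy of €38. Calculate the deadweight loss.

€27769.23 thousand

Competitive equilibrium: 73 − 0.016Q = 10.5 + 0.01Q → Q* = 2403.8462, P* = 34.5385.
The subsidy lowers effective supply by 38: P = 0.01Q − 27.5.
New quantity: 73 − 0.016Q = 0.01Q − 27.5 → Q' = 3865.3846.
Overproduction ΔQ = 3865.3846 − 2403.8462 = 1461.5384; wedge = subsidy = 38.
Welfare loss = ½ × 1461.5384 × 38 = €27769.23 thousand.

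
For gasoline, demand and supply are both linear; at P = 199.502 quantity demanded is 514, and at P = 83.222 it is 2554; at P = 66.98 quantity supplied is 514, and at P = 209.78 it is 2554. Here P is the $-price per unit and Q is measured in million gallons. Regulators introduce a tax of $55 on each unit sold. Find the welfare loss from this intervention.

Demand slope = (83.222 − 199.502)/(2554 − 514) = −0.057, so P = 228.8 − 0.057Q.
Supply slope = (209.78 − 66.98)/(2554 − 514) = 0.07, so P = 31 + 0.07Q.
Competitive equilibrium: 228.8 − 0.057Q = 31 + 0.07Q → Q* = 1557.4803, P* = 140.0236.
With the tax, the buyer price exceeds the seller price by 55: (228.8 − 0.057Q) − (31 + 0.07Q) = 55 → Q' = 1124.4094.
ΔQ = 1557.4803 − 1124.4094 = 433.0709; the wedge equals the tax, 55.
Welfare loss = ½ × 433.0709 × 55 = $11909.45 million.

$11909.45 million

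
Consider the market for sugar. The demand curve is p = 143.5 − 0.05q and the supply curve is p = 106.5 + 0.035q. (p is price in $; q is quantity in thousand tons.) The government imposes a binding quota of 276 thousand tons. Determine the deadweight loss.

$1078.42 thousand

Competitive equilibrium: 143.5 − 0.05q = 106.5 + 0.035q → q* = 435.2941, p* = 121.7353.
At q = 276: demand price = 143.5 − 0.05·276 = 129.7; supply price = 106.5 + 0.035·276 = 116.16.
Δq = 435.2941 − 276 = 159.2941; wedge = 129.7 − 116.16 = 13.54.
The triangle = ½ × 159.2941 × 13.54 = $1078.42 thousand.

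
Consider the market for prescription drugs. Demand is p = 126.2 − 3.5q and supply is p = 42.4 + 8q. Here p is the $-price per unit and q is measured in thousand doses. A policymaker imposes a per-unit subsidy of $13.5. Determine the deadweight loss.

Competitive equilibrium: 126.2 − 3.5q = 42.4 + 8q → q* = 7.287, p* = 100.6957.
The subsidy lowers effective supply by 13.5: p = 28.9 + 8q.
New quantity: 126.2 − 3.5q = 28.9 + 8q → q' = 8.4609.
Overproduction Δq = 8.4609 − 7.287 = 1.1739; wedge = subsidy = 13.5.
Deadweight loss = ½ × 1.1739 × 13.5 = $7.92 thousand.

$7.92 thousand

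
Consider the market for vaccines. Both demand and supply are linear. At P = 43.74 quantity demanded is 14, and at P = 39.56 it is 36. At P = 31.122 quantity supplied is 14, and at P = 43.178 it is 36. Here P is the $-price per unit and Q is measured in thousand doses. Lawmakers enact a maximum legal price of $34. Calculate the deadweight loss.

$51.78 thousand

Demand slope = (39.56 − 43.74)/(36 − 14) = −0.19, so P = 46.4 − 0.19Q.
Supply slope = (43.178 − 31.122)/(36 − 14) = 0.548, so P = 23.45 + 0.548Q.
Competitive equilibrium: 46.4 − 0.19Q = 23.45 + 0.548Q → Q* = 31.0976, P* = 40.4915.
At the ceiling P = 34, quantity supplied = (34 − 23.45)/0.548 = 19.2518.
Willingness to pay at Q' = 19.2518: 46.4 − 0.19·19.2518 = 42.7422.
ΔQ = 31.0976 − 19.2518 = 11.8458; wedge = 42.7422 − 34 = 8.7422.
The triangle = ½ × 11.8458 × 8.7422 = $51.78 thousand.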